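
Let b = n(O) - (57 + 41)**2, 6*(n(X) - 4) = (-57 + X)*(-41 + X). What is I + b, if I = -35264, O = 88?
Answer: -267727/6 ≈ -44621.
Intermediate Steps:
n(X) = 4 + (-57 + X)*(-41 + X)/6 (n(X) = 4 + ((-57 + X)*(-41 + X))/6 = 4 + (-57 + X)*(-41 + X)/6)
b = -56143/6 (b = (787/2 - 49/3*88 + (1/6)*88**2) - (57 + 41)**2 = (787/2 - 4312/3 + (1/6)*7744) - 1*98**2 = (787/2 - 4312/3 + 3872/3) - 1*9604 = 1481/6 - 9604 = -56143/6 ≈ -9357.2)
I + b = -35264 - 56143/6 = -267727/6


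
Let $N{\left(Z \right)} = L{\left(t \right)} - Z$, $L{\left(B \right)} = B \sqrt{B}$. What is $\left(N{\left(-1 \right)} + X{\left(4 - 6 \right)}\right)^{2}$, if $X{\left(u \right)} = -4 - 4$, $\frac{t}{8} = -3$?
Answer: $-13775 + 672 i \sqrt{6} \approx -13775.0 + 1646.1 i$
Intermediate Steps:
$t = -24$ ($t = 8 \left(-3\right) = -24$)
$X{\left(u \right)} = -8$ ($X{\left(u \right)} = -4 - 4 = -8$)
$L{\left(B \right)} = B^{\frac{3}{2}}$
$N{\left(Z \right)} = - Z - 48 i \sqrt{6}$ ($N{\left(Z \right)} = \left(-24\right)^{\frac{3}{2}} - Z = - 48 i \sqrt{6} - Z = - Z - 48 i \sqrt{6}$)
$\left(N{\left(-1 \right)} + X{\left(4 - 6 \right)}\right)^{2} = \left(\left(\left(-1\right) \left(-1\right) - 48 i \sqrt{6}\right) - 8\right)^{2} = \left(\left(1 - 48 i \sqrt{6}\right) - 8\right)^{2} = \left(-7 - 48 i \sqrt{6}\right)^{2}$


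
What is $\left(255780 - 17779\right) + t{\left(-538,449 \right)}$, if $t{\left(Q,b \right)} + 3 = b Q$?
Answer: $-3564$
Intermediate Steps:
$t{\left(Q,b \right)} = -3 + Q b$ ($t{\left(Q,b \right)} = -3 + b Q = -3 + Q b$)
$\left(255780 - 17779\right) + t{\left(-538,449 \right)} = \left(255780 - 17779\right) - 241565 = 238001 - 241565 = -3564$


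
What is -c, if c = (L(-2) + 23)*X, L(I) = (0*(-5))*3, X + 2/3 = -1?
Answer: 115/3 ≈ 38.333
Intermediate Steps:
X = -5/3 (X = -⅔ - 1 = -5/3 ≈ -1.6667)
L(I) = 0 (L(I) = 0*3 = 0)
c = -115/3 (c = (0 + 23)*(-5/3) = 23*(-5/3) = -115/3 ≈ -38.333)
-c = -1*(-115/3) = 115/3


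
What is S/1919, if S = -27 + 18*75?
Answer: 1323/1919 ≈ 0.68942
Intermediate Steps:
S = 1323 (S = -27 + 1350 = 1323)
S/1919 = 1323/1919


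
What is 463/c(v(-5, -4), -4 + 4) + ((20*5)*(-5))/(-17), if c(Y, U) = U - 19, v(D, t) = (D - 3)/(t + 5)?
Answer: 1629/323 ≈ 5.0433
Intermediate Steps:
v(D, t) = (-3 + D)/(5 + t)
c(Y, U) = -19 + U
463/c(v(-5, -4), -4 + 4) + ((20*5)*(-5))/(-17) = 463/(-19 + (-4 + 4)) + ((20*5)*(-5))/(-17) = 463/(-19 + 0) + (100*(-5))*(-1/17) = 463/(-19) - 500*(-1/17) = 463*(-1/19) + 500/17 = -463/19 + 500/17 = 1629/323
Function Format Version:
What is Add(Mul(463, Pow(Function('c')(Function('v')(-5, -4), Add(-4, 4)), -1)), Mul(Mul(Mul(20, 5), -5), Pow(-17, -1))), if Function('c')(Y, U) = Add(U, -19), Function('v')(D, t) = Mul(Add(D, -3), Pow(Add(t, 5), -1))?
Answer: Rational(1629, 323) ≈ 5.0433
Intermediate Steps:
Function('v')(D, t) = Mul(Pow(Add(5, t), -1), Add(-3, D)) (Function('v')(D, t) = Mul(Add(-3, D), Pow(Add(5, t), -1)) = Mul(Pow(Add(5, t), -1), Add(-3, D)))
Function('c')(Y, U) = Add(-19, U)
Add(Mul(463, Pow(Function('c')(Function('v')(-5, -4), Add(-4, 4)), -1)), Mul(Mul(Mul(20, 5), -5), Pow(-17, -1))) = Add(Mul(463, Pow(Add(-19, Add(-4, 4)), -1)), Mul(Mul(Mul(20, 5), -5), Pow(-17, -1))) = Add(Mul(463, Pow(Add(-19, 0), -1)), Mul(Mul(100, -5), Rational(-1, 17))) = Add(Mul(463, Pow(-19, -1)), Mul(-500, Rational(-1, 17))) = Add(Mul(463, Rational(-1, 19)), Rational(500, 17)) = Add(Rational(-463, 19), Rational(500, 17)) = Rational(1629, 323)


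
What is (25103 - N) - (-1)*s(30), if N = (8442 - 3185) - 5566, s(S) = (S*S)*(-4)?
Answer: 21812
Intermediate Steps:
s(S) = -4*S**2 (s(S) = S**2*(-4) = -4*S**2)
N = -309 (N = 5257 - 5566 = -309)
(25103 - N) - (-1)*s(30) = (25103 - 1*(-309)) - (-1)*(-4*30**2) = (25103 + 309) - (-1)*(-4*900) = 25412 - (-1)*(-3600) = 25412 - 1*3600 = 25412 - 3600 = 21812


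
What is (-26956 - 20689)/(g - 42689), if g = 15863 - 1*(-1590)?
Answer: 47645/25236 ≈ 1.8880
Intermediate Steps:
g = 17453 (g = 15863 + 1590 = 17453)
(-26956 - 20689)/(g - 42689) = (-26956 - 20689)/(17453 - 42689) = -47645/(-25236) = -47645*(-1/25236) = 47645/25236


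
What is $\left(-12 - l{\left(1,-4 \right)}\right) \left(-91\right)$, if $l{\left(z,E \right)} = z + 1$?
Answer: $1274$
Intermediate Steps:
$l{\left(z,E \right)} = 1 + z$
$\left(-12 - l{\left(1,-4 \right)}\right) \left(-91\right) = \left(-12 - \left(1 + 1\right)\right) \left(-91\right) = \left(-12 - 2\right) \left(-91\right) = \left(-14\right) \left(-91\right) = 1274$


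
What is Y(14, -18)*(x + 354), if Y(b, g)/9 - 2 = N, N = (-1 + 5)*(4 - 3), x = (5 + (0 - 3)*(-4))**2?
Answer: 34722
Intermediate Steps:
x = 289 (x = (5 - 3*(-4))**2 = (5 + 12)**2 = 17**2 = 289)
N = 4 (N = 4*1 = 4)
Y(b, g) = 54 (Y(b, g) = 18 + 9*4 = 18 + 36 = 54)
Y(14, -18)*(x + 354) = 54*(289 + 354) = 54*643 = 34722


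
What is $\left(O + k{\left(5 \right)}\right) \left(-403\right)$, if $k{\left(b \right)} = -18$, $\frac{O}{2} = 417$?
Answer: $-328848$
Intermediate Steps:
$O = 834$ ($O = 2 \cdot 417 = 834$)
$\left(O + k{\left(5 \right)}\right) \left(-403\right) = \left(834 - 18\right) \left(-403\right) = 816 \left(-403\right) = -328848$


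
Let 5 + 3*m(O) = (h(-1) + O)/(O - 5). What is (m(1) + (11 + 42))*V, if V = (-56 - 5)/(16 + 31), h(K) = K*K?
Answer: -18727/282 ≈ -66.408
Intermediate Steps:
h(K) = K**2
m(O) = -5/3 + (1 + O)/(3*(-5 + O)) (m(O) = -5/3 + (((-1)**2 + O)/(O - 5))/3 = -5/3 + ((1 + O)/(-5 + O))/3 = -5/3 + (1 + O)/(3*(-5 + O)))
V = -61/47 ≈ -1.2979
(m(1) + (11 + 42))*V = (2*(13 - 2*1)/(3*(-5 + 1)) + (11 + 42))*(-61/47) = ((2/3)*(13 - 2)/(-4) + 53)*(-61/47) = ((2/3)*(-1/4)*11 + 53)*(-61/47) = (-11/6 + 53)*(-61/47) = (307/6)*(-61/47) = -18727/282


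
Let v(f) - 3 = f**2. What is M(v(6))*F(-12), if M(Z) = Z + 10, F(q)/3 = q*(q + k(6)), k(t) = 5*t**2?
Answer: -296352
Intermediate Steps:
v(f) = 3 + f**2
F(q) = 3*q*(180 + q) (F(q) = 3*(q*(q + 5*6**2)) = 3*(q*(q + 5*36)) = 3*(q*(q + 180)) = 3*(q*(180 + q)) = 3*q*(180 + q))
M(Z) = 10 + Z
M(v(6))*F(-12) = (10 + (3 + 6**2))*(3*(-12)*(180 - 12)) = (10 + (3 + 36))*(3*(-12)*168) = (10 + 39)*(-6048) = 49*(-6048) = -296352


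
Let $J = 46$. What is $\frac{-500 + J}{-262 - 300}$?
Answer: $\frac{227}{281} \approx 0.80783$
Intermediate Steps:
$\frac{-500 + J}{-262 - 300} = \frac{-500 + 46}{-262 - 300} = - \frac{454}{-562} = \left(-454\right) \left(- \frac{1}{562}\right) = \frac{227}{281}$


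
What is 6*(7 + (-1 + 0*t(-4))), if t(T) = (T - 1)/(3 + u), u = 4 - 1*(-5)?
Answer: 36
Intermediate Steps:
u = 9 (u = 4 + 5 = 9)
t(T) = -1/12 + T/12 (t(T) = (T - 1)/(3 + 9) = (-1 + T)/12 = (-1 + T)*(1/12) = -1/12 + T/12)
6*(7 + (-1 + 0*t(-4))) = 6*(7 + (-1 + 0*(-1/12 + (1/12)*(-4)))) = 6*(7 + (-1 + 0*(-1/12 - 1/3))) = 6*(7 + (-1 + 0*(-5/12))) = 6*(7 + (-1 + 0)) = 6*(7 - 1) = 6*6 = 36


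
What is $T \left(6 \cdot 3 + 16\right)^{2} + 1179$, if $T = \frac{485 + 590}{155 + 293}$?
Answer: $\frac{442723}{112} \approx 3952.9$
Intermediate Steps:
$T = \frac{1075}{448} \approx 2.3996$
$T \left(6 \cdot 3 + 16\right)^{2} + 1179 = \frac{1075 \left(6 \cdot 3 + 16\right)^{2}}{448} + 1179 = \frac{1075 \left(18 + 16\right)^{2}}{448} + 1179 = \frac{1075 \cdot 34^{2}}{448} + 1179 = \frac{1075}{448} \cdot 1156 + 1179 = \frac{310675}{112} + 1179 = \frac{442723}{112}$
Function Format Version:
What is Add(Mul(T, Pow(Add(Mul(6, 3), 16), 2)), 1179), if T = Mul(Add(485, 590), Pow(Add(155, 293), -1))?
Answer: Rational(442723, 112) ≈ 3952.9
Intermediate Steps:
T = Rational(1075, 448) (T = Mul(1075, Pow(448, -1)) = Mul(1075, Rational(1, 448)) = Rational(1075, 448) ≈ 2.3996)
Add(Mul(T, Pow(Add(Mul(6, 3), 16), 2)), 1179) = Add(Mul(Rational(1075, 448), Pow(Add(Mul(6, 3), 16), 2)), 1179) = Add(Mul(Rational(1075, 448), Pow(Add(18, 16), 2)), 1179) = Add(Mul(Rational(1075, 448), Pow(34, 2)), 1179) = Add(Mul(Rational(1075, 448), 1156), 1179) = Add(Rational(310675, 112), 1179) = Rational(442723, 112)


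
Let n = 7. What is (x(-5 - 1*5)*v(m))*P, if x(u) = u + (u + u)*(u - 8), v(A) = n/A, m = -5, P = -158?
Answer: 77420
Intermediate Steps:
v(A) = 7/A
x(u) = u + 2*u*(-8 + u) (x(u) = u + (2*u)*(-8 + u) = u + 2*u*(-8 + u))
(x(-5 - 1*5)*v(m))*P = (((-5 - 1*5)*(-15 + 2*(-5 - 1*5)))*(7/(-5)))*(-158) = (((-5 - 5)*(-15 + 2*(-5 - 5)))*(7*(-⅕)))*(-158) = (-10*(-15 + 2*(-10))*(-7/5))*(-158) = (-10*(-15 - 20)*(-7/5))*(-158) = (-10*(-35)*(-7/5))*(-158) = (350*(-7/5))*(-158) = -490*(-158) = 77420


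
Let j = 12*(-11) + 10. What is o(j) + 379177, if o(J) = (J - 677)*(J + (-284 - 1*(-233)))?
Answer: 517404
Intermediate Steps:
j = -122 (j = -132 + 10 = -122)
o(J) = (-677 + J)*(-51 + J) (o(J) = (-677 + J)*(J + (-284 + 233)) = (-677 + J)*(J - 51) = (-677 + J)*(-51 + J))
o(j) + 379177 = (34527 + (-122)² - 728*(-122)) + 379177 = (34527 + 14884 + 88816) + 379177 = 138227 + 379177 = 517404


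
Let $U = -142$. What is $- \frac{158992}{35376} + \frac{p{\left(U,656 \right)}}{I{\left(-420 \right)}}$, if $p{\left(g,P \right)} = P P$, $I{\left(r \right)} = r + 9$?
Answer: $- \frac{318519001}{302907} \approx -1051.5$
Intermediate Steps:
$I{\left(r \right)} = 9 + r$
$p{\left(g,P \right)} = P^{2}$
$- \frac{158992}{35376} + \frac{p{\left(U,656 \right)}}{I{\left(-420 \right)}} = - \frac{158992}{35376} + \frac{656^{2}}{9 - 420} = \left(-158992\right) \frac{1}{35376} + \frac{430336}{-411} = - \frac{9937}{2211} + 430336 \left(- \frac{1}{411}\right) = - \frac{9937}{2211} - \frac{430336}{411} = - \frac{318519001}{302907}$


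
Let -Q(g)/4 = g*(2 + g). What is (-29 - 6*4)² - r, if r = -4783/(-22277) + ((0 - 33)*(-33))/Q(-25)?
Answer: 143938272653/51237100 ≈ 2809.3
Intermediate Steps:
Q(g) = -4*g*(2 + g)
r = -13258753/51237100 (r = -4783/(-22277) + ((0 - 33)*(-33))/((-4*(-25)*(2 - 25))) = -4783*(-1/22277) + (-33*(-33))/((-4*(-25)*(-23))) = 4783/22277 + 1089/(-2300) = 4783/22277 + 1089*(-1/2300) = 4783/22277 - 1089/2300 = -13258753/51237100 ≈ -0.25877)
(-29 - 6*4)² - r = (-29 - 6*4)² - 1*(-13258753/51237100) = (-29 - 24)² + 13258753/51237100 = (-53)² + 13258753/51237100 = 2809 + 13258753/51237100 = 143938272653/51237100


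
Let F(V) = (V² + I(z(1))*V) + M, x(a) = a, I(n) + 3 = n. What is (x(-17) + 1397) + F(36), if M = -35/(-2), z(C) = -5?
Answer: 4811/2 ≈ 2405.5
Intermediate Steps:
M = 35/2 (M = -35*(-½) = 35/2 ≈ 17.500)
I(n) = -3 + n
F(V) = 35/2 + V² - 8*V (F(V) = (V² + (-3 - 5)*V) + 35/2 = (V² - 8*V) + 35/2 = 35/2 + V² - 8*V)
(x(-17) + 1397) + F(36) = (-17 + 1397) + (35/2 + 36² - 8*36) = 1380 + (35/2 + 1296 - 288) = 1380 + 2051/2 = 4811/2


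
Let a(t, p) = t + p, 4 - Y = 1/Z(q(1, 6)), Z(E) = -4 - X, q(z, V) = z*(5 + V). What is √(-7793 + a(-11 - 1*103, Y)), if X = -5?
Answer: 4*I*√494 ≈ 88.904*I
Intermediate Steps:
Z(E) = 1 (Z(E) = -4 - 1*(-5) = -4 + 5 = 1)
Y = 3 (Y = 4 - 1/1 = 4 - 1*1 = 4 - 1 = 3)
a(t, p) = p + t
√(-7793 + a(-11 - 1*103, Y)) = √(-7793 + (3 + (-11 - 1*103))) = √(-7793 + (3 + (-11 - 103))) = √(-7793 + (3 - 114)) = √(-7793 - 111) = √(-7904) = 4*I*√494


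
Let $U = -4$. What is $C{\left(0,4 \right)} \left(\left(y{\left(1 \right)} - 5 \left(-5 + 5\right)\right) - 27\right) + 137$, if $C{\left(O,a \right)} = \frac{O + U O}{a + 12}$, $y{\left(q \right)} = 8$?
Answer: $137$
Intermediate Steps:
$C{\left(O,a \right)} = - \frac{3 O}{12 + a}$ ($C{\left(O,a \right)} = \frac{O - 4 O}{a + 12} = \frac{\left(-3\right) O}{12 + a} = - \frac{3 O}{12 + a}$)
$C{\left(0,4 \right)} \left(\left(y{\left(1 \right)} - 5 \left(-5 + 5\right)\right) - 27\right) + 137 = \left(-3\right) 0 \frac{1}{12 + 4} \left(\left(8 - 5 \left(-5 + 5\right)\right) - 27\right) + 137 = \left(-3\right) 0 \cdot \frac{1}{16} \left(\left(8 - 0\right) - 27\right) + 137 = \left(-3\right) 0 \cdot \frac{1}{16} \left(\left(8 + 0\right) - 27\right) + 137 = 0 \left(8 - 27\right) + 137 = 0 \left(-19\right) + 137 = 0 + 137 = 137$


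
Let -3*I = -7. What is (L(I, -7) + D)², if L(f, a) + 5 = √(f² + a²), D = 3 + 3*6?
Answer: 2794/9 + 224*√10/3 ≈ 546.56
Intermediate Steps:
I = 7/3 (I = -⅓*(-7) = 7/3 ≈ 2.3333)
D = 21 (D = 3 + 18 = 21)
L(f, a) = -5 + √(a² + f²) (L(f, a) = -5 + √(f² + a²) = -5 + √(a² + f²))
(L(I, -7) + D)² = ((-5 + √((-7)² + (7/3)²)) + 21)² = ((-5 + √(49 + 49/9)) + 21)² = ((-5 + √(490/9)) + 21)² = ((-5 + 7*√10/3) + 21)² = (16 + 7*√10/3)²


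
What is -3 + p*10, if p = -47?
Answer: -473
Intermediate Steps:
-3 + p*10 = -3 - 47*10 = -3 - 470 = -473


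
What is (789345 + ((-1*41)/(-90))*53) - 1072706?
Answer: -25500317/90 ≈ -2.8334e+5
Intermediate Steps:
(789345 + ((-1*41)/(-90))*53) - 1072706 = (789345 - 1/90*(-41)*53) - 1072706 = (789345 + (41/90)*53) - 1072706 = (789345 + 2173/90) - 1072706 = 71043223/90 - 1072706 = -25500317/90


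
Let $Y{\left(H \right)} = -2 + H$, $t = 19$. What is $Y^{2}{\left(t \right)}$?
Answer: $289$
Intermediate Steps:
$Y^{2}{\left(t \right)} = \left(-2 + 19\right)^{2} = 17^{2} = 289$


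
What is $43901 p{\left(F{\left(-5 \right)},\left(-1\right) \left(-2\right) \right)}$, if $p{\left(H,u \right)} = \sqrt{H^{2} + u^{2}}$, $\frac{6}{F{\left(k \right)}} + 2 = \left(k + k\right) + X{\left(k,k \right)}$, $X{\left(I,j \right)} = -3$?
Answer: $\frac{87802 \sqrt{26}}{5} \approx 89541.0$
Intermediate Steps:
$F{\left(k \right)} = \frac{6}{-5 + 2 k}$ ($F{\left(k \right)} = \frac{6}{-2 + \left(\left(k + k\right) - 3\right)} = \frac{6}{-2 + \left(2 k - 3\right)} = \frac{6}{-2 + \left(-3 + 2 k\right)} = \frac{6}{-5 + 2 k}$)
$43901 p{\left(F{\left(-5 \right)},\left(-1\right) \left(-2\right) \right)} = 43901 \sqrt{\left(\frac{6}{-5 + 2 \left(-5\right)}\right)^{2} + \left(\left(-1\right) \left(-2\right)\right)^{2}} = 43901 \sqrt{\left(\frac{6}{-5 - 10}\right)^{2} + 2^{2}} = 43901 \sqrt{\left(\frac{6}{-15}\right)^{2} + 4} = 43901 \sqrt{\left(6 \left(- \frac{1}{15}\right)\right)^{2} + 4} = 43901 \sqrt{\left(- \frac{2}{5}\right)^{2} + 4} = 43901 \sqrt{\frac{4}{25} + 4} = 43901 \sqrt{\frac{104}{25}} = 43901 \frac{2 \sqrt{26}}{5} = \frac{87802 \sqrt{26}}{5}$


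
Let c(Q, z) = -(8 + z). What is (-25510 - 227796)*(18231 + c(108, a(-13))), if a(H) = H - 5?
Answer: -4620554746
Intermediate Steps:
a(H) = -5 + H
c(Q, z) = -8 - z
(-25510 - 227796)*(18231 + c(108, a(-13))) = (-25510 - 227796)*(18231 + (-8 - (-5 - 13))) = -253306*(18231 + (-8 - 1*(-18))) = -253306*(18231 + (-8 + 18)) = -253306*(18231 + 10) = -253306*18241 = -4620554746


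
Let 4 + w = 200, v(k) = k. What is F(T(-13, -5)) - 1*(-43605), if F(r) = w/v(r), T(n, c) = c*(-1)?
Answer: 218221/5 ≈ 43644.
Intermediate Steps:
T(n, c) = -c
w = 196 (w = -4 + 200 = 196)
F(r) = 196/r
F(T(-13, -5)) - 1*(-43605) = 196/((-1*(-5))) - 1*(-43605) = 196/5 + 43605 = 218221/5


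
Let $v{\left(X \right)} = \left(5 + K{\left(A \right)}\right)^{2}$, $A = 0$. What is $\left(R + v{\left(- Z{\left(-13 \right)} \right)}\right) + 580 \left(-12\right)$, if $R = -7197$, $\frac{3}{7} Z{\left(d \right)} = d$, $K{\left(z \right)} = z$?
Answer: $-14132$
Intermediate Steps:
$Z{\left(d \right)} = \frac{7 d}{3}$
$v{\left(X \right)} = 25$ ($v{\left(X \right)} = \left(5 + 0\right)^{2} = 5^{2} = 25$)
$\left(R + v{\left(- Z{\left(-13 \right)} \right)}\right) + 580 \left(-12\right) = \left(-7197 + 25\right) + 580 \left(-12\right) = -7172 - 6960 = -14132$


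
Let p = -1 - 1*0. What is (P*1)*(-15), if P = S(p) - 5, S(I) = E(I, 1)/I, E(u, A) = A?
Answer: 90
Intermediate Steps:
p = -1 (p = -1 + 0 = -1)
S(I) = 1/I
P = -6 (P = 1/(-1) - 5 = -1 - 5 = -6)
(P*1)*(-15) = -6*1*(-15) = -6*(-15) = 90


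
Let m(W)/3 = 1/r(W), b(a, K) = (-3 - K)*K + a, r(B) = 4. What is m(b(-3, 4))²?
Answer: 9/16 ≈ 0.56250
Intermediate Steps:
b(a, K) = a + K*(-3 - K) (b(a, K) = K*(-3 - K) + a = a + K*(-3 - K))
m(W) = ¾ (m(W) = 3/4 = 3*(¼) = ¾)
m(b(-3, 4))² = (¾)² = 9/16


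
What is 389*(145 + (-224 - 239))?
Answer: -123702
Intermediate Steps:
389*(145 + (-224 - 239)) = 389*(145 - 463) = 389*(-318) = -123702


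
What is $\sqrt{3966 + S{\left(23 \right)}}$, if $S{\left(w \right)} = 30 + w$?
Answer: $\sqrt{4019} \approx 63.396$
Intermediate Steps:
$\sqrt{3966 + S{\left(23 \right)}} = \sqrt{3966 + \left(30 + 23\right)} = \sqrt{3966 + 53} = \sqrt{4019}$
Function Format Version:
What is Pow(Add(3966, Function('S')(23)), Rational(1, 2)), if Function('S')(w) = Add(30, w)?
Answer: Pow(4019, Rational(1, 2)) ≈ 63.396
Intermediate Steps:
Pow(Add(3966, Function('S')(23)), Rational(1, 2)) = Pow(Add(3966, Add(30, 23)), Rational(1, 2)) = Pow(Add(3966, 53), Rational(1, 2)) = Pow(4019, Rational(1, 2))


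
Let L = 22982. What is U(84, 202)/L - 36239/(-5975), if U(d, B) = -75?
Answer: 832396573/137317450 ≈ 6.0618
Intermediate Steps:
U(84, 202)/L - 36239/(-5975) = -75/22982 - 36239/(-5975) = -75*1/22982 - 36239*(-1/5975) = -75/22982 + 36239/5975 = 832396573/137317450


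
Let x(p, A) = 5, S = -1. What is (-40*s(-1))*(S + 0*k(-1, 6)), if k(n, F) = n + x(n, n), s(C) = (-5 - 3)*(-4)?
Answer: 1280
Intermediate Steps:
s(C) = 32 (s(C) = -8*(-4) = 32)
k(n, F) = 5 + n (k(n, F) = n + 5 = 5 + n)
(-40*s(-1))*(S + 0*k(-1, 6)) = (-40*32)*(-1 + 0*(5 - 1)) = -1280*(-1 + 0*4) = -1280*(-1 + 0) = -1280*(-1) = 1280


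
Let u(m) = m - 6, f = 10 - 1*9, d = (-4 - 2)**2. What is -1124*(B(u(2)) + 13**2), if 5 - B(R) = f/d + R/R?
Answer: -1749787/9 ≈ -1.9442e+5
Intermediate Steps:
d = 36 (d = (-6)**2 = 36)
f = 1 (f = 10 - 9 = 1)
u(m) = -6 + m
B(R) = 143/36 (B(R) = 5 - (1/36 + R/R) = 5 - (1*(1/36) + 1) = 5 - (1/36 + 1) = 5 - 1*37/36 = 5 - 37/36 = 143/36)
-1124*(B(u(2)) + 13**2) = -1124*(143/36 + 13**2) = -1124*(143/36 + 169) = -1124*6227/36 = -1749787/9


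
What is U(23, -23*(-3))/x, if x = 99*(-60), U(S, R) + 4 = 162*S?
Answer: -1861/2970 ≈ -0.62660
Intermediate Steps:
U(S, R) = -4 + 162*S
x = -5940
U(23, -23*(-3))/x = (-4 + 162*23)/(-5940) = (-4 + 3726)*(-1/5940) = 3722*(-1/5940) = -1861/2970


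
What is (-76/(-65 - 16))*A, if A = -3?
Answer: -76/27 ≈ -2.8148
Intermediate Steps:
(-76/(-65 - 16))*A = (-76/(-65 - 16))*(-3) = (-76/(-81))*(-3) = -1/81*(-76)*(-3) = (76/81)*(-3) = -76/27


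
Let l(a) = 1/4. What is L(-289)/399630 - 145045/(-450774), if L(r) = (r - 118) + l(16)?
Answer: 38520654017/120095209080 ≈ 0.32075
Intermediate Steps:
l(a) = ¼
L(r) = -471/4 + r (L(r) = (r - 118) + ¼ = (-118 + r) + ¼ = -471/4 + r)
L(-289)/399630 - 145045/(-450774) = (-471/4 - 289)/399630 - 145045/(-450774) = -1627/4*1/399630 - 145045*(-1/450774) = -1627/1598520 + 145045/450774 = 38520654017/120095209080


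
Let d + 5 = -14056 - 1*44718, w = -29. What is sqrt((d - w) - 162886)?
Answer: 2*I*sqrt(55409) ≈ 470.78*I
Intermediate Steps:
d = -58779 (d = -5 + (-14056 - 1*44718) = -5 + (-14056 - 44718) = -5 - 58774 = -58779)
sqrt((d - w) - 162886) = sqrt((-58779 - 1*(-29)) - 162886) = sqrt((-58779 + 29) - 162886) = sqrt(-58750 - 162886) = sqrt(-221636) = 2*I*sqrt(55409)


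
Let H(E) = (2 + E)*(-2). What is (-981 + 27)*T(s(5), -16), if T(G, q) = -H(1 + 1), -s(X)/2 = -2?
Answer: -7632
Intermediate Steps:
H(E) = -4 - 2*E
s(X) = 4 (s(X) = -2*(-2) = 4)
T(G, q) = 8 (T(G, q) = -(-4 - 2*(1 + 1)) = -(-4 - 2*2) = -(-4 - 4) = -1*(-8) = 8)
(-981 + 27)*T(s(5), -16) = (-981 + 27)*8 = -954*8 = -7632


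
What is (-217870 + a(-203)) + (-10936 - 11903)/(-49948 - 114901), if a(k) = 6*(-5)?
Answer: -35920574261/164849 ≈ -2.1790e+5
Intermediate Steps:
a(k) = -30
(-217870 + a(-203)) + (-10936 - 11903)/(-49948 - 114901) = (-217870 - 30) + (-10936 - 11903)/(-49948 - 114901) = -217900 - 22839/(-164849) = -217900 - 22839*(-1/164849) = -217900 + 22839/164849 = -35920574261/164849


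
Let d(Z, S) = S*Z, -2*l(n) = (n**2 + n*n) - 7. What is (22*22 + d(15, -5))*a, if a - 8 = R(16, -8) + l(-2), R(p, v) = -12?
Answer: -3681/2 ≈ -1840.5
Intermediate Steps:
l(n) = 7/2 - n**2 (l(n) = -((n**2 + n*n) - 7)/2 = -((n**2 + n**2) - 7)/2 = -(2*n**2 - 7)/2 = -(-7 + 2*n**2)/2 = 7/2 - n**2)
a = -9/2 (a = 8 + (-12 + (7/2 - 1*(-2)**2)) = 8 + (-12 + (7/2 - 1*4)) = 8 + (-12 + (7/2 - 4)) = 8 + (-12 - 1/2) = 8 - 25/2 = -9/2 ≈ -4.5000)
(22*22 + d(15, -5))*a = (22*22 - 5*15)*(-9/2) = (484 - 75)*(-9/2) = 409*(-9/2) = -3681/2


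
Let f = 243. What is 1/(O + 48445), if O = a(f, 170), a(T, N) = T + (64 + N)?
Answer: 1/48922 ≈ 2.0441e-5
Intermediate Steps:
a(T, N) = 64 + N + T
O = 477 (O = 64 + 170 + 243 = 477)
1/(O + 48445) = 1/(477 + 48445) = 1/48922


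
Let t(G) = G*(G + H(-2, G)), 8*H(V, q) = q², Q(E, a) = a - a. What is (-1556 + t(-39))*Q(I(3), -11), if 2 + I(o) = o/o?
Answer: 0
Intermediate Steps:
I(o) = -1 (I(o) = -2 + o/o = -2 + 1 = -1)
Q(E, a) = 0
H(V, q) = q²/8
t(G) = G*(G + G²/8)
(-1556 + t(-39))*Q(I(3), -11) = (-1556 + (⅛)*(-39)²*(8 - 39))*0 = (-1556 + (⅛)*1521*(-31))*0 = (-1556 - 47151/8)*0 = -59599/8*0 = 0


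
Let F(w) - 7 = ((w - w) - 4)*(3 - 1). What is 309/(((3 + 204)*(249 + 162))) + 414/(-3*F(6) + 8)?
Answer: 11741759/311949 ≈ 37.640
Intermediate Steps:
F(w) = -1 (F(w) = 7 + ((w - w) - 4)*(3 - 1) = 7 + (0 - 4)*2 = 7 - 4*2 = 7 - 8 = -1)
309/(((3 + 204)*(249 + 162))) + 414/(-3*F(6) + 8) = 309/(((3 + 204)*(249 + 162))) + 414/(-3*(-1) + 8) = 309/((207*411)) + 414/(3 + 8) = 309/85077 + 414/11 = 309*(1/85077) + 414*(1/11) = 103/28359 + 414/11 = 11741759/311949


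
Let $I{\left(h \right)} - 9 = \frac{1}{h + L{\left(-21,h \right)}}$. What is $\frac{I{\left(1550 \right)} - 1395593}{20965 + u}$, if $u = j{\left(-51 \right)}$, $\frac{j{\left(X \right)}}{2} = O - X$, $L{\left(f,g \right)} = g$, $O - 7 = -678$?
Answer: $- \frac{4326310399}{61147500} \approx -70.752$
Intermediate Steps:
$O = -671$ ($O = 7 - 678 = -671$)
$j{\left(X \right)} = -1342 - 2 X$ ($j{\left(X \right)} = 2 \left(-671 - X\right) = -1342 - 2 X$)
$u = -1240$ ($u = -1342 - -102 = -1342 + 102 = -1240$)
$I{\left(h \right)} = 9 + \frac{1}{2 h}$ ($I{\left(h \right)} = 9 + \frac{1}{h + h} = 9 + \frac{1}{2 h}$)
$\frac{I{\left(1550 \right)} - 1395593}{20965 + u} = \frac{\left(9 + \frac{1}{2 \cdot 1550}\right) - 1395593}{20965 - 1240} = \frac{\left(9 + \frac{1}{2} \cdot \frac{1}{1550}\right) - 1395593}{19725} = \left(\left(9 + \frac{1}{3100}\right) - 1395593\right) \frac{1}{19725} = \left(\frac{27901}{3100} - 1395593\right) \frac{1}{19725} = \left(- \frac{4326310399}{3100}\right) \frac{1}{19725} = - \frac{4326310399}{61147500}$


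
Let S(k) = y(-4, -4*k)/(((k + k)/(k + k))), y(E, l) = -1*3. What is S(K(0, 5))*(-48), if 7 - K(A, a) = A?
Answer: 144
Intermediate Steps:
K(A, a) = 7 - A
y(E, l) = -3
S(k) = -3 (S(k) = -3/((k + k)/(k + k)) = -3/((2*k)/((2*k))) = -3/((2*k)*(1/(2*k))) = -3/1 = -3*1 = -3)
S(K(0, 5))*(-48) = -3*(-48) = 144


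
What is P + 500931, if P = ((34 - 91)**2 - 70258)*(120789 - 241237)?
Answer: 8071600963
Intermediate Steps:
P = 8071100032 (P = ((-57)**2 - 70258)*(-120448) = (3249 - 70258)*(-120448) = -67009*(-120448) = 8071100032)
P + 500931 = 8071100032 + 500931 = 8071600963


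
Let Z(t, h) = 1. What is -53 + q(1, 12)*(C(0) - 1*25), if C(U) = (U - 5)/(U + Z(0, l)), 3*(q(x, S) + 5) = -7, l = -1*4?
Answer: 167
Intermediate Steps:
l = -4
q(x, S) = -22/3 (q(x, S) = -5 + (1/3)*(-7) = -5 - 7/3 = -22/3)
C(U) = (-5 + U)/(1 + U) (C(U) = (U - 5)/(U + 1) = (-5 + U)/(1 + U))
-53 + q(1, 12)*(C(0) - 1*25) = -53 - 22*((-5 + 0)/(1 + 0) - 1*25)/3 = -53 - 22*(-5/1 - 25)/3 = -53 - 22*(1*(-5) - 25)/3 = -53 - 22*(-5 - 25)/3 = -53 - 22/3*(-30) = -53 + 220 = 167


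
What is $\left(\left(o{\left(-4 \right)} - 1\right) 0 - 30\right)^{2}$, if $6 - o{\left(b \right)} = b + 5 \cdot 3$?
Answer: $900$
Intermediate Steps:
$o{\left(b \right)} = -9 - b$ ($o{\left(b \right)} = 6 - \left(b + 5 \cdot 3\right) = 6 - \left(b + 15\right) = 6 - \left(15 + b\right) = -9 - b$)
$\left(\left(o{\left(-4 \right)} - 1\right) 0 - 30\right)^{2} = \left(\left(\left(-9 - -4\right) - 1\right) 0 - 30\right)^{2} = \left(\left(\left(-9 + 4\right) - 1\right) 0 - 30\right)^{2} = \left(\left(-5 - 1\right) 0 - 30\right)^{2} = \left(\left(-6\right) 0 - 30\right)^{2} = \left(0 - 30\right)^{2} = \left(-30\right)^{2} = 900$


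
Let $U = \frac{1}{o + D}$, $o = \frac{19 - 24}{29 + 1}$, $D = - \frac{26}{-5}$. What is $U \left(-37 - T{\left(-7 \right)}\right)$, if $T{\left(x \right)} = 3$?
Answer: $- \frac{1200}{151} \approx -7.947$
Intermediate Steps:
$D = \frac{26}{5}$ ($D = \left(-26\right) \left(- \frac{1}{5}\right) = \frac{26}{5} \approx 5.2$)
$o = - \frac{1}{6}$ ($o = - \frac{5}{30} = \left(-5\right) \frac{1}{30} = - \frac{1}{6} \approx -0.16667$)
$U = \frac{30}{151}$ ($U = \frac{1}{- \frac{1}{6} + \frac{26}{5}} = \frac{1}{\frac{151}{30}} = \frac{30}{151} \approx 0.19868$)
$U \left(-37 - T{\left(-7 \right)}\right) = \frac{30 \left(-37 - 3\right)}{151} = \frac{30}{151} \left(-40\right) = - \frac{1200}{151}$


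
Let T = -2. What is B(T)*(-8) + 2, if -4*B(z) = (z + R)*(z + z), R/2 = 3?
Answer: -30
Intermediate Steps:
R = 6 (R = 2*3 = 6)
B(z) = -z*(6 + z)/2 (B(z) = -(z + 6)*(z + z)/4 = -(6 + z)*2*z/4 = -z*(6 + z)/2)
B(T)*(-8) + 2 = -½*(-2)*(6 - 2)*(-8) + 2 = -½*(-2)*4*(-8) + 2 = 4*(-8) + 2 = -32 + 2 = -30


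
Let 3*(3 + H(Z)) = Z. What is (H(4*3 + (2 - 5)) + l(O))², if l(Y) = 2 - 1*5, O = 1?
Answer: 9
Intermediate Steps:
l(Y) = -3 (l(Y) = 2 - 5 = -3)
H(Z) = -3 + Z/3
(H(4*3 + (2 - 5)) + l(O))² = ((-3 + (4*3 + (2 - 5))/3) - 3)² = ((-3 + (12 - 3)/3) - 3)² = ((-3 + (⅓)*9) - 3)² = ((-3 + 3) - 3)² = (0 - 3)² = (-3)² = 9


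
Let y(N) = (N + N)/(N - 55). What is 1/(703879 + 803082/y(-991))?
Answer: 991/1117555975 ≈ 8.8676e-7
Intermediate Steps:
y(N) = 2*N/(-55 + N) (y(N) = (2*N)/(-55 + N) = 2*N/(-55 + N))
1/(703879 + 803082/y(-991)) = 1/(703879 + 803082/((2*(-991)/(-55 - 991)))) = 1/(703879 + 803082/((2*(-991)/(-1046)))) = 1/(703879 + 803082/((2*(-991)*(-1/1046)))) = 1/(703879 + 803082/(991/523)) = 1/(703879 + 803082*(523/991)) = 1/(703879 + 420011886/991) = 1/(1117555975/991) = 991/1117555975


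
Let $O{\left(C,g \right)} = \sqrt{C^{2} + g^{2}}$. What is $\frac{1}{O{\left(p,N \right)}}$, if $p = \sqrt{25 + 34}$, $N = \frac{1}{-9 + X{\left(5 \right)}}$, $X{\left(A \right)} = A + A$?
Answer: $\frac{\sqrt{15}}{30} \approx 0.1291$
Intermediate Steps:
$X{\left(A \right)} = 2 A$
$N = 1$ ($N = \frac{1}{-9 + 2 \cdot 5} = \frac{1}{-9 + 10} = 1^{-1} = 1$)
$p = \sqrt{59} \approx 7.6811$
$\frac{1}{O{\left(p,N \right)}} = \frac{1}{\sqrt{\left(\sqrt{59}\right)^{2} + 1^{2}}} = \frac{1}{\sqrt{59 + 1}} = \frac{1}{\sqrt{60}} = \frac{1}{2 \sqrt{15}} = \frac{\sqrt{15}}{30}$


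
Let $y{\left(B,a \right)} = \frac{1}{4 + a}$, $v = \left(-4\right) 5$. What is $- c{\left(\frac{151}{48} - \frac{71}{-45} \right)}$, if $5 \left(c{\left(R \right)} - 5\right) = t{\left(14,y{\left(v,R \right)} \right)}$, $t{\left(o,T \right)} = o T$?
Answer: $- \frac{33421}{6281} \approx -5.321$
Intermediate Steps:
$v = -20$
$t{\left(o,T \right)} = T o$
$c{\left(R \right)} = 5 + \frac{14}{5 \left(4 + R\right)}$ ($c{\left(R \right)} = 5 + \frac{\frac{1}{4 + R} 14}{5} = 5 + \frac{14 \frac{1}{4 + R}}{5} = 5 + \frac{14}{5 \left(4 + R\right)}$)
$- c{\left(\frac{151}{48} - \frac{71}{-45} \right)} = - \frac{114 + 25 \left(\frac{151}{48} - \frac{71}{-45}\right)}{5 \left(4 + \left(\frac{151}{48} - \frac{71}{-45}\right)\right)} = - \frac{114 + 25 \left(151 \cdot \frac{1}{48} - - \frac{71}{45}\right)}{5 \left(4 + \left(151 \cdot \frac{1}{48} - - \frac{71}{45}\right)\right)} = - \frac{114 + 25 \left(\frac{151}{48} + \frac{71}{45}\right)}{5 \left(4 + \left(\frac{151}{48} + \frac{71}{45}\right)\right)} = - \frac{114 + 25 \cdot \frac{3401}{720}}{5 \left(4 + \frac{3401}{720}\right)} = - \frac{114 + \frac{17005}{144}}{5 \cdot \frac{6281}{720}} = - \frac{720 \cdot 33421}{5 \cdot 6281 \cdot 144} = \left(-1\right) \frac{33421}{6281} = - \frac{33421}{6281}$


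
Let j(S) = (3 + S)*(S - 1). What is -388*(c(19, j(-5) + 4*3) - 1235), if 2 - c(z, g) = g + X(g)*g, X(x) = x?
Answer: 711204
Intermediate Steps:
j(S) = (-1 + S)*(3 + S) (j(S) = (3 + S)*(-1 + S) = (-1 + S)*(3 + S))
c(z, g) = 2 - g - g**2 (c(z, g) = 2 - (g + g*g) = 2 - (g + g**2) = 2 + (-g - g**2) = 2 - g - g**2)
-388*(c(19, j(-5) + 4*3) - 1235) = -388*((2 - ((-3 + (-5)**2 + 2*(-5)) + 4*3) - ((-3 + (-5)**2 + 2*(-5)) + 4*3)**2) - 1235) = -388*((2 - ((-3 + 25 - 10) + 12) - ((-3 + 25 - 10) + 12)**2) - 1235) = -388*((2 - (12 + 12) - (12 + 12)**2) - 1235) = -388*((2 - 1*24 - 1*24**2) - 1235) = -388*((2 - 24 - 1*576) - 1235) = -388*((2 - 24 - 576) - 1235) = -388*(-598 - 1235) = -388*(-1833) = 711204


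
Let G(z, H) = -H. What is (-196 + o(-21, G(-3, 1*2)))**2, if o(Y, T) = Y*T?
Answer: 23716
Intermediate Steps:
o(Y, T) = T*Y
(-196 + o(-21, G(-3, 1*2)))**2 = (-196 - 2*(-21))**2 = (-196 + 42)**2 = (-154)**2 = 23716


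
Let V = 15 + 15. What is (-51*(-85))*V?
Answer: 130050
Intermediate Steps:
V = 30
(-51*(-85))*V = -51*(-85)*30 = 4335*30 = 130050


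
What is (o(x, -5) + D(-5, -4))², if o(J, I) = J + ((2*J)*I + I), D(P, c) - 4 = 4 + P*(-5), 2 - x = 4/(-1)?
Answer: 676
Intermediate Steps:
x = 6 (x = 2 - 4/(-1) = 2 - 4*(-1) = 2 - 1*(-4) = 2 + 4 = 6)
D(P, c) = 8 - 5*P (D(P, c) = 4 + (4 + P*(-5)) = 4 + (4 - 5*P) = 8 - 5*P)
o(J, I) = I + J + 2*I*J (o(J, I) = J + (2*I*J + I) = J + (I + 2*I*J) = I + J + 2*I*J)
(o(x, -5) + D(-5, -4))² = ((-5 + 6 + 2*(-5)*6) + (8 - 5*(-5)))² = ((-5 + 6 - 60) + (8 + 25))² = (-59 + 33)² = (-26)² = 676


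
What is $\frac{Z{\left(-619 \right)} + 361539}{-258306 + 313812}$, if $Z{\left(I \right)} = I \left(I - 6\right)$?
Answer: $\frac{374207}{27753} \approx 13.483$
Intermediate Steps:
$Z{\left(I \right)} = I \left(-6 + I\right)$
$\frac{Z{\left(-619 \right)} + 361539}{-258306 + 313812} = \frac{- 619 \left(-6 - 619\right) + 361539}{-258306 + 313812} = \frac{\left(-619\right) \left(-625\right) + 361539}{55506} = \left(386875 + 361539\right) \frac{1}{55506} = 748414 \cdot \frac{1}{55506} = \frac{374207}{27753}$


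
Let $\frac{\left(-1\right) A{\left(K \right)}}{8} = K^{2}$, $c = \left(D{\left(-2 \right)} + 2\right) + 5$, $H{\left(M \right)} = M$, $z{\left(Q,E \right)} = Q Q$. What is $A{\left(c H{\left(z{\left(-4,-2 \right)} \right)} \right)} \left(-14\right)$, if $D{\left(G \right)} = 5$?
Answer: $4128768$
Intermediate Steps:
$z{\left(Q,E \right)} = Q^{2}$
$c = 12$ ($c = \left(5 + 2\right) + 5 = 7 + 5 = 12$)
$A{\left(K \right)} = - 8 K^{2}$
$A{\left(c H{\left(z{\left(-4,-2 \right)} \right)} \right)} \left(-14\right) = - 8 \left(12 \left(-4\right)^{2}\right)^{2} \left(-14\right) = - 8 \left(12 \cdot 16\right)^{2} \left(-14\right) = - 8 \cdot 192^{2} \left(-14\right) = \left(-8\right) 36864 \left(-14\right) = \left(-294912\right) \left(-14\right) = 4128768$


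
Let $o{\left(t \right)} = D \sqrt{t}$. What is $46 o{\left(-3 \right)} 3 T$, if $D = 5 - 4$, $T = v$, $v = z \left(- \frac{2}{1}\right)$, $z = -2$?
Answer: $552 i \sqrt{3} \approx 956.09 i$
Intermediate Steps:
$v = 4$ ($v = - 2 \left(- \frac{2}{1}\right) = - 2 \left(\left(-2\right) 1\right) = \left(-2\right) \left(-2\right) = 4$)
$T = 4$
$D = 1$
$o{\left(t \right)} = \sqrt{t}$ ($o{\left(t \right)} = 1 \sqrt{t} = \sqrt{t}$)
$46 o{\left(-3 \right)} 3 T = 46 \sqrt{-3} \cdot 3 \cdot 4 = 46 i \sqrt{3} \cdot 12 = 552 i \sqrt{3}$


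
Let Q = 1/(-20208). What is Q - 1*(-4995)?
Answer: 100938959/20208 ≈ 4995.0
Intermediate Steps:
Q = -1/20208 ≈ -4.9485e-5
Q - 1*(-4995) = -1/20208 - 1*(-4995) = -1/20208 + 4995 = 100938959/20208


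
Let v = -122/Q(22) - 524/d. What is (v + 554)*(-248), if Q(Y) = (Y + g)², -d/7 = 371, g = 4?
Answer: -60302705236/438893 ≈ -1.3740e+5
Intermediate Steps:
d = -2597 (d = -7*371 = -2597)
Q(Y) = (4 + Y)² (Q(Y) = (Y + 4)² = (4 + Y)²)
v = 18695/877786 (v = -122/(4 + 22)² - 524/(-2597) = -122/(26²) - 524*(-1/2597) = -122/676 + 524/2597 = -122*1/676 + 524/2597 = -61/338 + 524/2597 = 18695/877786 ≈ 0.021298)
(v + 554)*(-248) = (18695/877786 + 554)*(-248) = (486312139/877786)*(-248) = -60302705236/438893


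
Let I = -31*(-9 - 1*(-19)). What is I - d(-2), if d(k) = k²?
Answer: -314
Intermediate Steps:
I = -310 (I = -31*(-9 + 19) = -31*10 = -310)
I - d(-2) = -310 - 1*(-2)² = -310 - 1*4 = -310 - 4 = -314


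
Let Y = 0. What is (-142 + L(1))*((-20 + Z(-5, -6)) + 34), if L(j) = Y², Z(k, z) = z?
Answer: -1136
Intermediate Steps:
L(j) = 0 (L(j) = 0² = 0)
(-142 + L(1))*((-20 + Z(-5, -6)) + 34) = (-142 + 0)*((-20 - 6) + 34) = -142*(-26 + 34) = -142*8 = -1136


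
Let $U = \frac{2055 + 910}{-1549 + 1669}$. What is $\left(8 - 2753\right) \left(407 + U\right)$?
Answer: $- \frac{9480315}{8} \approx -1.185 \cdot 10^{6}$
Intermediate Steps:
$U = \frac{593}{24}$ ($U = \frac{2965}{120} = 2965 \cdot \frac{1}{120} = \frac{593}{24} \approx 24.708$)
$\left(8 - 2753\right) \left(407 + U\right) = \left(8 - 2753\right) \left(407 + \frac{593}{24}\right) = \left(-2745\right) \frac{10361}{24} = - \frac{9480315}{8}$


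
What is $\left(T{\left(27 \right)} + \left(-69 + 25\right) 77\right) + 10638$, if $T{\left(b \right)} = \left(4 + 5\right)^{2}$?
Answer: $7331$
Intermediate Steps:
$T{\left(b \right)} = 81$ ($T{\left(b \right)} = 9^{2} = 81$)
$\left(T{\left(27 \right)} + \left(-69 + 25\right) 77\right) + 10638 = \left(81 + \left(-69 + 25\right) 77\right) + 10638 = \left(81 - 3388\right) + 10638 = -3307 + 10638 = 7331$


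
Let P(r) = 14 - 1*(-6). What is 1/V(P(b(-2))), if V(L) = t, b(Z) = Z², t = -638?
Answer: -1/638 ≈ -0.0015674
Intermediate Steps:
P(r) = 20 (P(r) = 14 + 6 = 20)
V(L) = -638
1/V(P(b(-2))) = 1/(-638) = -1/638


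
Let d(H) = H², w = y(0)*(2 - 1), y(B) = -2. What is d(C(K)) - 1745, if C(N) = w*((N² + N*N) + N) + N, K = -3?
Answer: -656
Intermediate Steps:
w = -2 (w = -2*(2 - 1) = -2*1 = -2)
C(N) = -N - 4*N² (C(N) = -2*((N² + N*N) + N) + N = -2*((N² + N²) + N) + N = -2*(2*N² + N) + N = -2*(N + 2*N²) + N = (-4*N² - 2*N) + N = -N - 4*N²)
d(C(K)) - 1745 = (-3*(-1 - 4*(-3)))² - 1745 = (-3*(-1 + 12))² - 1745 = (-3*11)² - 1745 = (-33)² - 1745 = 1089 - 1745 = -656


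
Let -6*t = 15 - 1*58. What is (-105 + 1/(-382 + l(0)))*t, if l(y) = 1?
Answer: -860129/1143 ≈ -752.52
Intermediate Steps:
t = 43/6 (t = -(15 - 1*58)/6 = -(15 - 58)/6 = -1/6*(-43) = 43/6 ≈ 7.1667)
(-105 + 1/(-382 + l(0)))*t = (-105 + 1/(-382 + 1))*(43/6) = (-105 + 1/(-381))*(43/6) = (-105 - 1/381)*(43/6) = -40006/381*43/6 = -860129/1143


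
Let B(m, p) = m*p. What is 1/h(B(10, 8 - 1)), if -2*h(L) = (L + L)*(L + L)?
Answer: -1/9800 ≈ -0.00010204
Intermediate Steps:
h(L) = -2*L**2 (h(L) = -(L + L)*(L + L)/2 = -2*L*2*L/2 = -2*L**2)
1/h(B(10, 8 - 1)) = 1/(-2*100*(8 - 1)**2) = 1/(-2*(10*7)**2) = 1/(-2*70**2) = 1/(-2*4900) = 1/(-9800) = -1/9800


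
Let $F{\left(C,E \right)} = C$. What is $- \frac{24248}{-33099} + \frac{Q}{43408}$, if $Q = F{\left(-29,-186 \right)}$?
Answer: $\frac{1051597313}{1436761392} \approx 0.73192$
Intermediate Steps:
$Q = -29$
$- \frac{24248}{-33099} + \frac{Q}{43408} = - \frac{24248}{-33099} - \frac{29}{43408} = \left(-24248\right) \left(- \frac{1}{33099}\right) - \frac{29}{43408} = \frac{24248}{33099} - \frac{29}{43408} = \frac{1051597313}{1436761392}$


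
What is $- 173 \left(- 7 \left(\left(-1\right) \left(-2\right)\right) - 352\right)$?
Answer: $63318$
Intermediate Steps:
$- 173 \left(- 7 \left(\left(-1\right) \left(-2\right)\right) - 352\right) = - 173 \left(\left(-7\right) 2 - 352\right) = - 173 \left(-14 - 352\right) = \left(-173\right) \left(-366\right) = 63318$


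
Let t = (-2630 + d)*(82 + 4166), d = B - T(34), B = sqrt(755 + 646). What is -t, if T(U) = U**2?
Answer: 16082928 - 4248*sqrt(1401) ≈ 1.5924e+7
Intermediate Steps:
B = sqrt(1401) ≈ 37.430
d = -1156 + sqrt(1401) (d = sqrt(1401) - 1*34**2 = sqrt(1401) - 1*1156 = sqrt(1401) - 1156 = -1156 + sqrt(1401) ≈ -1118.6)
t = -16082928 + 4248*sqrt(1401) (t = (-2630 + (-1156 + sqrt(1401)))*(82 + 4166) = (-3786 + sqrt(1401))*4248 = -16082928 + 4248*sqrt(1401) ≈ -1.5924e+7)
-t = -(-16082928 + 4248*sqrt(1401)) = 16082928 - 4248*sqrt(1401)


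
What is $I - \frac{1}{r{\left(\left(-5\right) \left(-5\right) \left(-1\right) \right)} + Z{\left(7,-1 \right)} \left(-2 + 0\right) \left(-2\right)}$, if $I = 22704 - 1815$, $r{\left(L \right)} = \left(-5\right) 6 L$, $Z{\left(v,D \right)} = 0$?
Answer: $\frac{15666749}{750} \approx 20889.0$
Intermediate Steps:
$r{\left(L \right)} = - 30 L$
$I = 20889$
$I - \frac{1}{r{\left(\left(-5\right) \left(-5\right) \left(-1\right) \right)} + Z{\left(7,-1 \right)} \left(-2 + 0\right) \left(-2\right)} = 20889 - \frac{1}{- 30 \left(-5\right) \left(-5\right) \left(-1\right) + 0 \left(-2 + 0\right) \left(-2\right)} = 20889 - \frac{1}{- 30 \cdot 25 \left(-1\right) + 0 \left(\left(-2\right) \left(-2\right)\right)} = 20889 - \frac{1}{\left(-30\right) \left(-25\right) + 0 \cdot 4} = 20889 - \frac{1}{750 + 0} = 20889 - \frac{1}{750} = \frac{15666749}{750}$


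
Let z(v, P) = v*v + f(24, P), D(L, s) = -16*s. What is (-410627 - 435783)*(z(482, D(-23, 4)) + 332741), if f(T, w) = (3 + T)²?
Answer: -478893699540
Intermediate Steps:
z(v, P) = 729 + v² (z(v, P) = v*v + (3 + 24)² = v² + 27² = v² + 729 = 729 + v²)
(-410627 - 435783)*(z(482, D(-23, 4)) + 332741) = (-410627 - 435783)*((729 + 482²) + 332741) = -846410*((729 + 232324) + 332741) = -846410*(233053 + 332741) = -846410*565794 = -478893699540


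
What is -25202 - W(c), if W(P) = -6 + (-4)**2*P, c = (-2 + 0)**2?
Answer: -25260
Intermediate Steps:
c = 4 (c = (-2)**2 = 4)
W(P) = -6 + 16*P
-25202 - W(c) = -25202 - (-6 + 16*4) = -25202 - (-6 + 64) = -25202 - 1*58 = -25202 - 58 = -25260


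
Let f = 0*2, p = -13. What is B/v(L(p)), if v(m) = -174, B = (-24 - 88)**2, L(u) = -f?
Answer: -6272/87 ≈ -72.092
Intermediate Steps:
f = 0
L(u) = 0 (L(u) = -1*0 = 0)
B = 12544 (B = (-112)**2 = 12544)
B/v(L(p)) = 12544/(-174) = 12544*(-1/174) = -6272/87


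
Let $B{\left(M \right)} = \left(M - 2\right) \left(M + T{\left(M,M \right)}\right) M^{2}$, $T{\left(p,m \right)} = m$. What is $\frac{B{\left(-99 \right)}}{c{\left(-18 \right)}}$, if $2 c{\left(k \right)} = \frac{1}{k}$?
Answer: $-7056014328$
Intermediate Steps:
$c{\left(k \right)} = \frac{1}{2 k}$
$B{\left(M \right)} = 2 M^{3} \left(-2 + M\right)$ ($B{\left(M \right)} = \left(M - 2\right) \left(M + M\right) M^{2} = \left(-2 + M\right) 2 M M^{2} = 2 M \left(-2 + M\right) M^{2} = 2 M^{3} \left(-2 + M\right)$)
$\frac{B{\left(-99 \right)}}{c{\left(-18 \right)}} = \frac{2 \left(-99\right)^{3} \left(-2 - 99\right)}{\frac{1}{2} \frac{1}{-18}} = \frac{2 \left(-970299\right) \left(-101\right)}{\frac{1}{2} \left(- \frac{1}{18}\right)} = \frac{196000398}{- \frac{1}{36}} = 196000398 \left(-36\right) = -7056014328$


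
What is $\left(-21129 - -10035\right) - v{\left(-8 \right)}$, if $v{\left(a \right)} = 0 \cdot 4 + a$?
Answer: $-11086$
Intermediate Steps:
$v{\left(a \right)} = a$ ($v{\left(a \right)} = 0 + a = a$)
$\left(-21129 - -10035\right) - v{\left(-8 \right)} = \left(-21129 - -10035\right) - -8 = \left(-21129 + 10035\right) + 8 = -11094 + 8 = -11086$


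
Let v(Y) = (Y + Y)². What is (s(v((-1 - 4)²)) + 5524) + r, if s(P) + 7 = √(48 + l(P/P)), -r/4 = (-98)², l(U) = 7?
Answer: -32899 + √55 ≈ -32892.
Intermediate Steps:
v(Y) = 4*Y² (v(Y) = (2*Y)² = 4*Y²)
r = -38416 (r = -4*(-98)² = -4*9604 = -38416)
s(P) = -7 + √55 (s(P) = -7 + √(48 + 7) = -7 + √55)
(s(v((-1 - 4)²)) + 5524) + r = ((-7 + √55) + 5524) - 38416 = (5517 + √55) - 38416 = -32899 + √55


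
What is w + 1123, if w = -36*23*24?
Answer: -18749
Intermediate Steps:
w = -19872 (w = -828*24 = -19872)
w + 1123 = -19872 + 1123 = -18749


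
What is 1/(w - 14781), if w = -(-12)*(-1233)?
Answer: -1/29577 ≈ -3.3810e-5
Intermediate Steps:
w = -14796 (w = -1*14796 = -14796)
1/(w - 14781) = 1/(-14796 - 14781) = 1/(-29577) = -1/29577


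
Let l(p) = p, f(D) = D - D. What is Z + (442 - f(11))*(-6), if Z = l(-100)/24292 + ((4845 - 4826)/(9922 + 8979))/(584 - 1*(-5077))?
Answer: -1723278270895994/649802260953 ≈ -2652.0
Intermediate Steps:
f(D) = 0
Z = -2674848638/649802260953 (Z = -100/24292 + ((4845 - 4826)/(9922 + 8979))/(584 - 1*(-5077)) = -100*1/24292 + (19/18901)/(584 + 5077) = -25/6073 + (19*(1/18901))/5661 = -25/6073 + (19/18901)*(1/5661) = -25/6073 + 19/106998561 = -2674848638/649802260953 ≈ -0.0041164)
Z + (442 - f(11))*(-6) = -2674848638/649802260953 + (442 - 1*0)*(-6) = -2674848638/649802260953 + (442 + 0)*(-6) = -2674848638/649802260953 + 442*(-6) = -2674848638/649802260953 - 2652 = -1723278270895994/649802260953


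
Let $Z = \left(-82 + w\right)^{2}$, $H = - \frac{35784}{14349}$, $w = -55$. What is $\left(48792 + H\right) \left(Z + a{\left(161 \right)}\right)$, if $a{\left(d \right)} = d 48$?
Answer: $\frac{6183345431376}{4783} \approx 1.2928 \cdot 10^{9}$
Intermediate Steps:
$a{\left(d \right)} = 48 d$
$H = - \frac{11928}{4783}$ ($H = \left(-35784\right) \frac{1}{14349} = - \frac{11928}{4783} \approx -2.4938$)
$Z = 18769$ ($Z = \left(-82 - 55\right)^{2} = \left(-137\right)^{2} = 18769$)
$\left(48792 + H\right) \left(Z + a{\left(161 \right)}\right) = \left(48792 - \frac{11928}{4783}\right) \left(18769 + 48 \cdot 161\right) = \frac{233360208 \left(18769 + 7728\right)}{4783} = \frac{233360208}{4783} \cdot 26497 = \frac{6183345431376}{4783}$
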